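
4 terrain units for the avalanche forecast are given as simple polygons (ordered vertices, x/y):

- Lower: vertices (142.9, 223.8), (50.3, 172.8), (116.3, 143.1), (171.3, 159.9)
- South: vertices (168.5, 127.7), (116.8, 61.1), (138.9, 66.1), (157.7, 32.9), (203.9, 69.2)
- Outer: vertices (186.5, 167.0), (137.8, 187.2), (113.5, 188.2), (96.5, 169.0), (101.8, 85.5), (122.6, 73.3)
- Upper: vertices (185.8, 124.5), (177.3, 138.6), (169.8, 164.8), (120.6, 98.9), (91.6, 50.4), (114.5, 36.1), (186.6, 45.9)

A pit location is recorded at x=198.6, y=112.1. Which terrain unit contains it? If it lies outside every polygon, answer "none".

none

Cast a ray rightward from (198.6, 112.1). For each polygon, the edges (by vertex number in listed order) whose endpoints lie on opposite sides of y = 112.1, where each meets that height, and whether that is right or left of the point:
Lower: no edge straddles that height → 0 crossings.
South: 1–2 at x≈156.39 (left), 5–1 at x≈177.94 (left) → 0 crossings.
Outer: 4–5 at x≈100.11 (left), 6–1 at x≈149.06 (left) → 0 crossings.
Upper: 3–4 at x≈130.45 (left), 7–1 at x≈185.93 (left) → 0 crossings.
All counts are even, so the point lies outside every listed polygon.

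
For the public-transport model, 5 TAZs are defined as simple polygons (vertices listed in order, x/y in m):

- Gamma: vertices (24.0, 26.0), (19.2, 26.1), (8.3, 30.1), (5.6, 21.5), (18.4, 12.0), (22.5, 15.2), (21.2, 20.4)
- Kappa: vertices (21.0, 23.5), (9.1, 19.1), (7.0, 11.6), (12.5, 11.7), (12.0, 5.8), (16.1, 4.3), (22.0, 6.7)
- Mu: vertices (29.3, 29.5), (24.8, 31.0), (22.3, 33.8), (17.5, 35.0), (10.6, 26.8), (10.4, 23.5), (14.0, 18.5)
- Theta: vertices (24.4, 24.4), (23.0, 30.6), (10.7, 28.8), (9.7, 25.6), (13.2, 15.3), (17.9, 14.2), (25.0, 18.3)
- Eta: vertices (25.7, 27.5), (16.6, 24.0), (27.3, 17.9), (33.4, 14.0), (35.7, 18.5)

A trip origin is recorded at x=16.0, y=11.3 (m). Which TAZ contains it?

Cast a ray rightward from (16.0, 11.3). For each polygon, the edges (by vertex number in listed order) whose endpoints lie on opposite sides of y = 11.3, where each meets that height, and whether that is right or left of the point:
Gamma: no edge straddles that height → 0 crossings.
Kappa: 4–5 at x≈12.47 (left), 7–1 at x≈21.73 (right) → 1 crossing.
Mu: no edge straddles that height → 0 crossings.
Theta: no edge straddles that height → 0 crossings.
Eta: no edge straddles that height → 0 crossings.
Only Kappa has an odd count, so the point is inside Kappa.

Kappa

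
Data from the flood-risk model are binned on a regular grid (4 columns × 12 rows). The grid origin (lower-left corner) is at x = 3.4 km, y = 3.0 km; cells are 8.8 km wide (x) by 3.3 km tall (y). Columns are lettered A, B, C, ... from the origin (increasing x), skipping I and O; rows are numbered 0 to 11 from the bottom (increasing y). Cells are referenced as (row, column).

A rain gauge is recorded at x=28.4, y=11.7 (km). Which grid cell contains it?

(2, C)

Column index: ⌊(28.4 − 3.4) / 8.8⌋ = ⌊2.841⌋ = 2 → column C
Row offset from origin: ⌊(11.7 − 3.0) / 3.3⌋ = ⌊2.636⌋ = 2 → row 2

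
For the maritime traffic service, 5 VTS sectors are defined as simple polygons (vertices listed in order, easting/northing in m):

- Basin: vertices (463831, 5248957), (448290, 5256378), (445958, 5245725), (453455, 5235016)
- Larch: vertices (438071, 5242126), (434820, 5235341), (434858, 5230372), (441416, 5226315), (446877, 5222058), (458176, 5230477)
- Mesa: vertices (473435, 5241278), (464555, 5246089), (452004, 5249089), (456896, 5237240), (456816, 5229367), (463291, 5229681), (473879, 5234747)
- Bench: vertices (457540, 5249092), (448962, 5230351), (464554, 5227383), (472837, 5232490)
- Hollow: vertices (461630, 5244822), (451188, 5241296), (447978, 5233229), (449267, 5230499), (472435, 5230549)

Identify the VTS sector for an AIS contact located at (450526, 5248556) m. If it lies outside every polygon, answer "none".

Basin

Cast a ray rightward from (450526, 5248556). For each polygon, the edges (by vertex number in listed order) whose endpoints lie on opposite sides of northing = 5248556, where each meets that height, and whether that is right or left of the point:
Basin: 2–3 at easting≈446577.7 (left), 4–1 at easting≈463532.5 (right) → 1 crossing.
Larch: no edge straddles that height → 0 crossings.
Mesa: 2–3 at easting≈454233.9 (right), 3–4 at easting≈452224.1 (right) → 2 crossings.
Bench: 1–2 at easting≈457294.7 (right), 4–1 at easting≈458033.9 (right) → 2 crossings.
Hollow: no edge straddles that height → 0 crossings.
Only Basin has an odd count, so the point is inside Basin.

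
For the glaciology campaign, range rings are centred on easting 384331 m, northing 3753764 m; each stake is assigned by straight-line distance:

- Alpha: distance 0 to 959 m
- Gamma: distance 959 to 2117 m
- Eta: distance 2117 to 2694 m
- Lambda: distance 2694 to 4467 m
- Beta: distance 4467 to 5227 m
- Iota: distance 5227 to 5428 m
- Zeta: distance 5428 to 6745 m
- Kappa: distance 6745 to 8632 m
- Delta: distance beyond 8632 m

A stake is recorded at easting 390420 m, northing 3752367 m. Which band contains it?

Distance = √((390420−384331)² + (3752367−3753764)²) = √(37075921.000 + 1951609.000) = 6247.202 m.
5428 ≤ 6247.202 < 6745 → Zeta.

Zeta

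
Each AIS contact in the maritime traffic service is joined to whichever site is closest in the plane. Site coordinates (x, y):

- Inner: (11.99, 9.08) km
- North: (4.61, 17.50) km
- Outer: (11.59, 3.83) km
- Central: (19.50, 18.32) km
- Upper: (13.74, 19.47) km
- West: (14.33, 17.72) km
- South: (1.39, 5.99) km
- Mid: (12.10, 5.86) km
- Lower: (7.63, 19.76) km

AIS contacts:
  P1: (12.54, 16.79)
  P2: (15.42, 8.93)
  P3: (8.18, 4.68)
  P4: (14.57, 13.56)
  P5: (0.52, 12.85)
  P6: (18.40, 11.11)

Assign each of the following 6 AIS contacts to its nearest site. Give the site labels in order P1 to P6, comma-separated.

West, Inner, Outer, West, North, Inner

P1 → West (d²=4.07)
P2 → Inner (d²=11.79)
P3 → Outer (d²=12.35)
P4 → West (d²=17.36)
P5 → North (d²=38.35)
P6 → Inner (d²=45.21)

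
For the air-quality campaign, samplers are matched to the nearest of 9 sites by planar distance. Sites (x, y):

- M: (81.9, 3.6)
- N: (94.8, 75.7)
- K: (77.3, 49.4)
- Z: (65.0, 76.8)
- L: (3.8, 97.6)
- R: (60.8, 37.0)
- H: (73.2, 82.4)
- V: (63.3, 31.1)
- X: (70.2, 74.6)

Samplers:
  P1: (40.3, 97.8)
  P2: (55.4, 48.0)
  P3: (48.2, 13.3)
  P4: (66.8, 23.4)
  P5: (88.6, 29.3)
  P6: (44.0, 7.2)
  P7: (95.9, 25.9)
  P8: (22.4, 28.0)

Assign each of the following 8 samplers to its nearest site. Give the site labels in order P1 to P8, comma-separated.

Z, R, V, V, K, V, M, R

P1 → Z (d²=1051.09)
P2 → R (d²=150.16)
P3 → V (d²=544.85)
P4 → V (d²=71.54)
P5 → K (d²=531.70)
P6 → V (d²=943.70)
P7 → M (d²=693.29)
P8 → R (d²=1555.56)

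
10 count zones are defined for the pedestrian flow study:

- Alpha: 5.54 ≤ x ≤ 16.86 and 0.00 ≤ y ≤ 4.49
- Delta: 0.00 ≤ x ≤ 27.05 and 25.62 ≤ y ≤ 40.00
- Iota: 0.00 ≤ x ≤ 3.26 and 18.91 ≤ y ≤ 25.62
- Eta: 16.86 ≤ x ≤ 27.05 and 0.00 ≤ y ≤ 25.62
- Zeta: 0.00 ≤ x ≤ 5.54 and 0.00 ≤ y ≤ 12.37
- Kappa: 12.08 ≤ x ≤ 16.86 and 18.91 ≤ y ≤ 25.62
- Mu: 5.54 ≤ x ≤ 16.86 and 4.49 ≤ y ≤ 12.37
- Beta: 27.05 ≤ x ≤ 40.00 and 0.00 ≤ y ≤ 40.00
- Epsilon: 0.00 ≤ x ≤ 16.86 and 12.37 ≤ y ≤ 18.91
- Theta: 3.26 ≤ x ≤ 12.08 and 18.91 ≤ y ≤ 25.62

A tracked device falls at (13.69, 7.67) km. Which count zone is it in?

The point has x = 13.69 and y = 7.67.
Only Mu satisfies 5.54 ≤ x ≤ 16.86 and 4.49 ≤ y ≤ 12.37.

Mu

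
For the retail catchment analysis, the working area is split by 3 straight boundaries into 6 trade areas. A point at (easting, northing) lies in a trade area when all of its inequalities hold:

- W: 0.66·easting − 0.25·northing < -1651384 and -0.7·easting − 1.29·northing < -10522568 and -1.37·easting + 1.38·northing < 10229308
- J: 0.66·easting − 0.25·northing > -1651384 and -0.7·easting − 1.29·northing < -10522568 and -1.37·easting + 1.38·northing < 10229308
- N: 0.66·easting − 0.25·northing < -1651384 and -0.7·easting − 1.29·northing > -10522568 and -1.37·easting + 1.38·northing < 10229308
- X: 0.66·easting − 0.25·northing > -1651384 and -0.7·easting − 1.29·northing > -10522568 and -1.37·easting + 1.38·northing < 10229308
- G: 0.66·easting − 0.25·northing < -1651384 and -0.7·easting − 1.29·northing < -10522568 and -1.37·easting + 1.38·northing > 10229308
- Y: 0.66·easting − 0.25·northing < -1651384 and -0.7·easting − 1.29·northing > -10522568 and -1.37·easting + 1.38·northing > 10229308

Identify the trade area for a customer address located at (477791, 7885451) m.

0.66·477791 − 0.25·7885451 = -1656020.690, which is < -1651384
-0.7·477791 − 1.29·7885451 = -10506685.490, which is > -10522568
-1.37·477791 + 1.38·7885451 = 10227348.710, which is < 10229308
This sign pattern matches N.

N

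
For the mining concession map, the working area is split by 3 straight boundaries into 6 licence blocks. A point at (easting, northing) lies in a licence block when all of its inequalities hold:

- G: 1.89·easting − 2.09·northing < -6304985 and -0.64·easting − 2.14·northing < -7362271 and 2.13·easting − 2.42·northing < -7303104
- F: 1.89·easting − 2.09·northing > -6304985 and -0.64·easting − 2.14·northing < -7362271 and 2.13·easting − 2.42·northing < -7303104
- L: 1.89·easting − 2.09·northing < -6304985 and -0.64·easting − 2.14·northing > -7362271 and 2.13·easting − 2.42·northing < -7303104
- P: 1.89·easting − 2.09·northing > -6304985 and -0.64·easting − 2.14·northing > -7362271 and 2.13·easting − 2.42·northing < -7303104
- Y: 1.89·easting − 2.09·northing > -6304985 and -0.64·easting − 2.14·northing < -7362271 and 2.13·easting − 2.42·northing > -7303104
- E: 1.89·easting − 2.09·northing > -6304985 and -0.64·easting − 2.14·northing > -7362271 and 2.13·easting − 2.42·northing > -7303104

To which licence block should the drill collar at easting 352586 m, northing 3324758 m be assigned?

E

1.89·352586 − 2.09·3324758 = -6282356.680, which is > -6304985
-0.64·352586 − 2.14·3324758 = -7340637.160, which is > -7362271
2.13·352586 − 2.42·3324758 = -7294906.180, which is > -7303104
This sign pattern matches E.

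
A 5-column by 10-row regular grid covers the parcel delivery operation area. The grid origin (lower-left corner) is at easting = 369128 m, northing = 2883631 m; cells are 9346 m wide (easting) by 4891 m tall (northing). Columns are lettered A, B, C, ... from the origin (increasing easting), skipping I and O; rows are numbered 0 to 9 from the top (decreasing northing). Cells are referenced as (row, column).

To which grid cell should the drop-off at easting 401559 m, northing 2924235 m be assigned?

(1, D)

Column index: ⌊(401559 − 369128) / 9346⌋ = ⌊3.470⌋ = 3 → column D
Row offset from origin: ⌊(2924235 − 2883631) / 4891⌋ = ⌊8.302⌋ = 8 → row 1 (counted from top)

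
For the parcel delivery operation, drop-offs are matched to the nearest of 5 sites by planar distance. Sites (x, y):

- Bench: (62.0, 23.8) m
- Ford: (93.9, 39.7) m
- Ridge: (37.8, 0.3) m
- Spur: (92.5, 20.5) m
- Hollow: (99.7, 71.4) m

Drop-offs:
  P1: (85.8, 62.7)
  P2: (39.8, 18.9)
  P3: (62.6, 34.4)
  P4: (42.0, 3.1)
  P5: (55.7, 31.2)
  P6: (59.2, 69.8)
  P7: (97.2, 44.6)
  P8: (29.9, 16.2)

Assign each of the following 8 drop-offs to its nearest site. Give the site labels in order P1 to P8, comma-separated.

P1 → Hollow (d²=268.90)
P2 → Ridge (d²=349.96)
P3 → Bench (d²=112.72)
P4 → Ridge (d²=25.48)
P5 → Bench (d²=94.45)
P6 → Hollow (d²=1642.81)
P7 → Ford (d²=34.90)
P8 → Ridge (d²=315.22)

Hollow, Ridge, Bench, Ridge, Bench, Hollow, Ford, Ridge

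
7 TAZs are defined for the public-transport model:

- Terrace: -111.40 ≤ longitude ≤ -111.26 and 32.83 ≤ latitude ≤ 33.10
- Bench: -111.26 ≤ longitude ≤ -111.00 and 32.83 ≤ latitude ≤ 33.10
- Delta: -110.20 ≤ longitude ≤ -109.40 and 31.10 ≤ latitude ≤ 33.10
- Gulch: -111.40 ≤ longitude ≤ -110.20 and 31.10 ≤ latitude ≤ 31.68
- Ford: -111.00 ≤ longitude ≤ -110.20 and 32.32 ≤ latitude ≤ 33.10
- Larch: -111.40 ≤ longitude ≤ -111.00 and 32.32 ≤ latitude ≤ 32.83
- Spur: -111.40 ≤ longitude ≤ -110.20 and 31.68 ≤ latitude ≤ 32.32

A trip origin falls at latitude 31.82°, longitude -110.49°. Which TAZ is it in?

The point has longitude = -110.49 and latitude = 31.82.
Only Spur satisfies -111.40 ≤ longitude ≤ -110.20 and 31.68 ≤ latitude ≤ 32.32.

Spur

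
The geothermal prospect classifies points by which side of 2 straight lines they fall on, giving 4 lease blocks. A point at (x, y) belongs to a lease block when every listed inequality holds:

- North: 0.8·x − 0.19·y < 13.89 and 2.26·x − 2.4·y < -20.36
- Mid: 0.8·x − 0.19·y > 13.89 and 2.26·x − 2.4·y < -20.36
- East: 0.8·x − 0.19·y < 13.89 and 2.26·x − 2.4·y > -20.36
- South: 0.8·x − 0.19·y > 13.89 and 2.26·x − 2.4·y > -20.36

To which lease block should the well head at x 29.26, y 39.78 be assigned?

Mid

0.8·29.26 − 0.19·39.78 = 15.850, which is > 13.89
2.26·29.26 − 2.4·39.78 = -29.344, which is < -20.36
This sign pattern matches Mid.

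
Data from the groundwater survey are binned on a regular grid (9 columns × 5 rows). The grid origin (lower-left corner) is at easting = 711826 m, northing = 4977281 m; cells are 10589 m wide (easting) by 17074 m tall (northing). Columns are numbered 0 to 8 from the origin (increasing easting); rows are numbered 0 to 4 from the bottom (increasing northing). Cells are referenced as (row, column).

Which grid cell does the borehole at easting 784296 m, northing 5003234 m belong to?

(1, 6)

Column index: ⌊(784296 − 711826) / 10589⌋ = ⌊6.844⌋ = 6
Row offset from origin: ⌊(5003234 − 4977281) / 17074⌋ = ⌊1.520⌋ = 1 → row 1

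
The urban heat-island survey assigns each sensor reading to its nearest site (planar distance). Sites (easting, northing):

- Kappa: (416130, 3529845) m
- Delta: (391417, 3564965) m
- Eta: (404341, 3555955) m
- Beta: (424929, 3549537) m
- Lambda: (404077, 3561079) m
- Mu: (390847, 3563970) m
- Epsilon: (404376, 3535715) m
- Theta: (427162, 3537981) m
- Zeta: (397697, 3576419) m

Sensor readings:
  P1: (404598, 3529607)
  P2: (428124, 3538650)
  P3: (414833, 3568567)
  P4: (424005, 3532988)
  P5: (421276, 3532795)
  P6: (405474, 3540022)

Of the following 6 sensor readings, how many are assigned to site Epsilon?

P1 → Epsilon
P2 → Theta
P3 → Lambda
P4 → Theta
P5 → Kappa
P6 → Epsilon
2 of the 6 go to Epsilon.

2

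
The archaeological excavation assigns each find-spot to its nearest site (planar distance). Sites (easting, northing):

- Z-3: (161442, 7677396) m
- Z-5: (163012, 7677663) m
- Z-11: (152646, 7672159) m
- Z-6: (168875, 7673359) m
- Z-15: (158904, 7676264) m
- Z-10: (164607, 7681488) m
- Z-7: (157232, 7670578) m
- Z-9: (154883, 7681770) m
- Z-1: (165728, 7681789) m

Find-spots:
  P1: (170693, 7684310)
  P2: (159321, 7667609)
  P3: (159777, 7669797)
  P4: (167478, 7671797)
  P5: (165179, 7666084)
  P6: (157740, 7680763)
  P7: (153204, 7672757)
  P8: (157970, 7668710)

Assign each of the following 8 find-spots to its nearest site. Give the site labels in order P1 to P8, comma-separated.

Z-1, Z-7, Z-7, Z-6, Z-6, Z-9, Z-11, Z-7

P1 → Z-1 (d²=31006666.00)
P2 → Z-7 (d²=13178882.00)
P3 → Z-7 (d²=7086986.00)
P4 → Z-6 (d²=4391453.00)
P5 → Z-6 (d²=66586041.00)
P6 → Z-9 (d²=9176498.00)
P7 → Z-11 (d²=668968.00)
P8 → Z-7 (d²=4034068.00)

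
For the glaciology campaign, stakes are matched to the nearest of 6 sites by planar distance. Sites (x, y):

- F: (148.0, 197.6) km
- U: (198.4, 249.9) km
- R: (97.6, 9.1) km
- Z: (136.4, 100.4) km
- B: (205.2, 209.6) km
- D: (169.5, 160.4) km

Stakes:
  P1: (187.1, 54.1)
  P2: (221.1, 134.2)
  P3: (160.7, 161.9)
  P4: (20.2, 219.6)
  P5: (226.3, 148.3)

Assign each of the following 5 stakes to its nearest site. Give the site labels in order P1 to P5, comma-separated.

P1 → Z (d²=4714.18)
P2 → D (d²=3349.00)
P3 → D (d²=79.69)
P4 → F (d²=16816.84)
P5 → D (d²=3372.65)

Z, D, D, F, D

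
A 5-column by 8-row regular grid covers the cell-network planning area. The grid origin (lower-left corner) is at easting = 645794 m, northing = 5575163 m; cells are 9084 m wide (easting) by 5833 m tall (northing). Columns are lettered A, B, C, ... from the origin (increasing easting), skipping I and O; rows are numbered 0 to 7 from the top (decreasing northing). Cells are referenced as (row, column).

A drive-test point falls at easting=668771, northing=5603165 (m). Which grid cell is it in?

(3, C)

Column index: ⌊(668771 − 645794) / 9084⌋ = ⌊2.529⌋ = 2 → column C
Row offset from origin: ⌊(5603165 − 5575163) / 5833⌋ = ⌊4.801⌋ = 4 → row 3 (counted from top)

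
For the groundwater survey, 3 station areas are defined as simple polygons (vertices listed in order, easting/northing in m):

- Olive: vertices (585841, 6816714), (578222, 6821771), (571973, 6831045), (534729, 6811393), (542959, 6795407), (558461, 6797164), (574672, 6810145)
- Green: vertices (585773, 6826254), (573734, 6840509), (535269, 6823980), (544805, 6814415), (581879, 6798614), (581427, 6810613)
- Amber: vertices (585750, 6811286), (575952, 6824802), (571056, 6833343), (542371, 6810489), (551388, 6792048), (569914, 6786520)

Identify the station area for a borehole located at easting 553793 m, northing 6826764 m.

Cast a ray rightward from (553793, 6826764). For each polygon, the edges (by vertex number in listed order) whose endpoints lie on opposite sides of northing = 6826764, where each meets that height, and whether that is right or left of the point:
Olive: 2–3 at easting≈574857.6 (right), 3–4 at easting≈563859.8 (right) → 2 crossings.
Green: 1–2 at easting≈585342.3 (right), 2–3 at easting≈541747.7 (left) → 1 crossing.
Amber: 2–3 at easting≈574827.3 (right), 3–4 at easting≈562798.4 (right) → 2 crossings.
Only Green has an odd count, so the point is inside Green.

Green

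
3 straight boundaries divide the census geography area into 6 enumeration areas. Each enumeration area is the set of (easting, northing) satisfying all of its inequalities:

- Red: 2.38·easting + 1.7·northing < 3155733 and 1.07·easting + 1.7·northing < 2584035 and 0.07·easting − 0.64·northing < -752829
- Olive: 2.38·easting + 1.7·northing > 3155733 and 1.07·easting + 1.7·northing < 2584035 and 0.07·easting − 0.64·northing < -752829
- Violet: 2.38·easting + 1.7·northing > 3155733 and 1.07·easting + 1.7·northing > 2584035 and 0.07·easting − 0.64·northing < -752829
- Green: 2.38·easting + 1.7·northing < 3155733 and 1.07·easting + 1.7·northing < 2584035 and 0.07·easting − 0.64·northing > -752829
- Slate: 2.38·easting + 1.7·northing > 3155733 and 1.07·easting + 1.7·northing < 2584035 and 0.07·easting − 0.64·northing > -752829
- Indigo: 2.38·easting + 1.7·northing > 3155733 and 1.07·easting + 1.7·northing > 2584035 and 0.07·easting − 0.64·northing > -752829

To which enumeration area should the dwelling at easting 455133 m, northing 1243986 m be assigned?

2.38·455133 + 1.7·1243986 = 3197992.740, which is > 3155733
1.07·455133 + 1.7·1243986 = 2601768.510, which is > 2584035
0.07·455133 − 0.64·1243986 = -764291.730, which is < -752829
This sign pattern matches Violet.

Violet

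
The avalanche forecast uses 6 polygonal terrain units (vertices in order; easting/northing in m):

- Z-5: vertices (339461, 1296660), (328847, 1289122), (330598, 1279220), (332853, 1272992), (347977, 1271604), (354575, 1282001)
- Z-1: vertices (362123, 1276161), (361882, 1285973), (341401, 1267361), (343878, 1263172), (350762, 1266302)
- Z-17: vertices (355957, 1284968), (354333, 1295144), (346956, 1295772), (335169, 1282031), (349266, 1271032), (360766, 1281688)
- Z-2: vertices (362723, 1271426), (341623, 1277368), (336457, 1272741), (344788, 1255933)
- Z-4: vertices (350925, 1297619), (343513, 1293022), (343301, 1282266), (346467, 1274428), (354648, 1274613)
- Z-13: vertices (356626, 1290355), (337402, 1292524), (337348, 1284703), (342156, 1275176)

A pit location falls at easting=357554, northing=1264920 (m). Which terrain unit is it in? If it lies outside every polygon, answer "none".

none

Cast a ray rightward from (357554, 1264920). For each polygon, the edges (by vertex number in listed order) whose endpoints lie on opposite sides of northing = 1264920, where each meets that height, and whether that is right or left of the point:
Z-5: no edge straddles that height → 0 crossings.
Z-1: 3–4 at easting≈342844.4 (left), 4–5 at easting≈347722.5 (left) → 0 crossings.
Z-17: no edge straddles that height → 0 crossings.
Z-2: 3–4 at easting≈340333.5 (left), 4–1 at easting≈355191.5 (left) → 0 crossings.
Z-4: no edge straddles that height → 0 crossings.
Z-13: no edge straddles that height → 0 crossings.
All counts are even, so the point lies outside every listed polygon.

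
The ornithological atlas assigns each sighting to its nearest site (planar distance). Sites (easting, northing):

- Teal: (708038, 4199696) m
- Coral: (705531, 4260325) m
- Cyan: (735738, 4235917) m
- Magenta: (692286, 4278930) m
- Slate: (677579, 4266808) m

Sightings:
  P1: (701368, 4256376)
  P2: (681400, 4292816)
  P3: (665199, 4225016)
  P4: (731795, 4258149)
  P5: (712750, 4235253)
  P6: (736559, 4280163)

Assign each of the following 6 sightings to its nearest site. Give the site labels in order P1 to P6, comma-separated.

P1 → Coral (d²=32925170.00)
P2 → Magenta (d²=311325992.00)
P3 → Slate (d²=1899835664.00)
P4 → Cyan (d²=509809073.00)
P5 → Cyan (d²=528889040.00)
P6 → Coral (d²=1356283028.00)

Coral, Magenta, Slate, Cyan, Cyan, Coral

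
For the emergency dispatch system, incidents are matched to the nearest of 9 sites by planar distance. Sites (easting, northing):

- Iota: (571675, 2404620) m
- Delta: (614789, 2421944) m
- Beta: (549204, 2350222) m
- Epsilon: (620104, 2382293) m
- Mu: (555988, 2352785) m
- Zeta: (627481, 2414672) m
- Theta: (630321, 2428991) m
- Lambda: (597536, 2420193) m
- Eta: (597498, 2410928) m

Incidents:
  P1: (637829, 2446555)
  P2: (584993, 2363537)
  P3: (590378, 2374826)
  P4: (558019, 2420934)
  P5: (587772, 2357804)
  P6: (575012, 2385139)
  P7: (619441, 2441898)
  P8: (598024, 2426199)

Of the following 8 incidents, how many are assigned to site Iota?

P1 → Theta
P2 → Mu
P3 → Epsilon
P4 → Iota
P5 → Mu
P6 → Iota
P7 → Theta
P8 → Lambda
2 of the 8 go to Iota.

2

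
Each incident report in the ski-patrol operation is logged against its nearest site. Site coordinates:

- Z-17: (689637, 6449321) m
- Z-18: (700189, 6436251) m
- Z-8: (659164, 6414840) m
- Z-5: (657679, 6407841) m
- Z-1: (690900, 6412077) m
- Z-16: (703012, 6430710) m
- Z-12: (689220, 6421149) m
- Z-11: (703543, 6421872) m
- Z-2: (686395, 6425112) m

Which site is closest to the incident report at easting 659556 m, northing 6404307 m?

Z-5

Squared distances to each site:
Z-17: 2931126757.000; Z-18: 2671459825.000; Z-8: 111097753.000; Z-5: 16012285.000; Z-1: 1042819236.000; Z-16: 2585542345.000; Z-12: 1163605860.000; Z-11: 2243385394.000; Z-2: 1153179946.000.
Minimum at Z-5.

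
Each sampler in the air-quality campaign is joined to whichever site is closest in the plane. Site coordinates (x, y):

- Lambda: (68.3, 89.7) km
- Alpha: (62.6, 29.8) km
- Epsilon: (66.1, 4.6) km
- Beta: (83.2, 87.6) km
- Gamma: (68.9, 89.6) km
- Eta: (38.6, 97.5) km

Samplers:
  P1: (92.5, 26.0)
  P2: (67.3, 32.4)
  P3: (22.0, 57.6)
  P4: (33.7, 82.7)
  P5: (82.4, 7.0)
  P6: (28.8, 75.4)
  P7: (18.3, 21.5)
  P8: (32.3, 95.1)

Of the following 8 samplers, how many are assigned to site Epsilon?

1

P1 → Alpha
P2 → Alpha
P3 → Eta
P4 → Eta
P5 → Epsilon
P6 → Eta
P7 → Alpha
P8 → Eta
1 of the 8 goes to Epsilon.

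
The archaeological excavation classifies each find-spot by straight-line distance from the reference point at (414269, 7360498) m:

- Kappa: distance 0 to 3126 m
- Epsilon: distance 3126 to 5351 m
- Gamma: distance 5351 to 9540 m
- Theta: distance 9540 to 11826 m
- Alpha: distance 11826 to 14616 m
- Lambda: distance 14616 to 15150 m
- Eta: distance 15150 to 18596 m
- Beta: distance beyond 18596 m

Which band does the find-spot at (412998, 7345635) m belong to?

Lambda

Distance = √((412998−414269)² + (7345635−7360498)²) = √(1615441.000 + 220908769.000) = 14917.245 m.
14616 ≤ 14917.245 < 15150 → Lambda.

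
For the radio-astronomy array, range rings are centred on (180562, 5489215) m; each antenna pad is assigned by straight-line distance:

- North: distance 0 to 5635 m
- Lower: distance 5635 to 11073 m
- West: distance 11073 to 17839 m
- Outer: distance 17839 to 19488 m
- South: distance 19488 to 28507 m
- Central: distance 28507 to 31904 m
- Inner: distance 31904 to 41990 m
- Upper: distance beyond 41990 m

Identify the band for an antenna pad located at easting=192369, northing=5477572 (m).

West

Distance = √((192369−180562)² + (5477572−5489215)²) = √(139405249.000 + 135559449.000) = 16582.060 m.
11073 ≤ 16582.060 < 17839 → West.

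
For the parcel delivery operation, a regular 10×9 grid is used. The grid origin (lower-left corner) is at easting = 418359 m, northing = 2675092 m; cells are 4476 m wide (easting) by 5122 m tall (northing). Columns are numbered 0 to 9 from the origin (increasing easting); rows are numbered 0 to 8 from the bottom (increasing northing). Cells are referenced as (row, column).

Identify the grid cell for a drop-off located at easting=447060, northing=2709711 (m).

(6, 6)

Column index: ⌊(447060 − 418359) / 4476⌋ = ⌊6.412⌋ = 6
Row offset from origin: ⌊(2709711 − 2675092) / 5122⌋ = ⌊6.759⌋ = 6 → row 6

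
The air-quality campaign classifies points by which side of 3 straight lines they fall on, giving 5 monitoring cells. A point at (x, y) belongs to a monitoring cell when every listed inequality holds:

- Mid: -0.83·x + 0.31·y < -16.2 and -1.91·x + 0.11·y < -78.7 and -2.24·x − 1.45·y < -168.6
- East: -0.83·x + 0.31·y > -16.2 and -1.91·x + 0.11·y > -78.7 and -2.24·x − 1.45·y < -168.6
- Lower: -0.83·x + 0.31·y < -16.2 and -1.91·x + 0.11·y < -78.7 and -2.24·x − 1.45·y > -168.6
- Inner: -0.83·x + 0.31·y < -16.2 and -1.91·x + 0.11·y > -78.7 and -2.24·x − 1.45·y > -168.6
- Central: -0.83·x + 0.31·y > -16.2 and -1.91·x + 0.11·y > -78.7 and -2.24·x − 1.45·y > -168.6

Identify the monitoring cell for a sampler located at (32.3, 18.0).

-0.83·32.3 + 0.31·18.0 = -21.229, which is < -16.2
-1.91·32.3 + 0.11·18.0 = -59.713, which is > -78.7
-2.24·32.3 − 1.45·18.0 = -98.452, which is > -168.6
This sign pattern matches Inner.

Inner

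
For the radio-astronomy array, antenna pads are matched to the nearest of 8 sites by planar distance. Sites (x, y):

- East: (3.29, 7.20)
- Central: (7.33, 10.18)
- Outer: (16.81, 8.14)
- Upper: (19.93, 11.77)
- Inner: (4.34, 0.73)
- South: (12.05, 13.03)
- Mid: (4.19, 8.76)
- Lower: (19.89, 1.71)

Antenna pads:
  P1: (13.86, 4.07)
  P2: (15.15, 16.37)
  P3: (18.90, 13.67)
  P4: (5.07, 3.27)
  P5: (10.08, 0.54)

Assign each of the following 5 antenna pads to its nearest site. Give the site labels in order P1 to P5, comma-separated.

P1 → Outer (d²=25.27)
P2 → South (d²=20.77)
P3 → Upper (d²=4.67)
P4 → Inner (d²=6.98)
P5 → Inner (d²=32.98)

Outer, South, Upper, Inner, Inner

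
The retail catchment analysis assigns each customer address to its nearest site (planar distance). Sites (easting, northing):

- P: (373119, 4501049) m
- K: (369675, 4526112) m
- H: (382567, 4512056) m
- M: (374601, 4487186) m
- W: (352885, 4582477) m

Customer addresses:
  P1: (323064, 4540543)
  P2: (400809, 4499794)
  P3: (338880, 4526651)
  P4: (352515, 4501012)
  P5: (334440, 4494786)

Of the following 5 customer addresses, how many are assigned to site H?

P1 → K
P2 → H
P3 → K
P4 → P
P5 → P
1 of the 5 goes to H.

1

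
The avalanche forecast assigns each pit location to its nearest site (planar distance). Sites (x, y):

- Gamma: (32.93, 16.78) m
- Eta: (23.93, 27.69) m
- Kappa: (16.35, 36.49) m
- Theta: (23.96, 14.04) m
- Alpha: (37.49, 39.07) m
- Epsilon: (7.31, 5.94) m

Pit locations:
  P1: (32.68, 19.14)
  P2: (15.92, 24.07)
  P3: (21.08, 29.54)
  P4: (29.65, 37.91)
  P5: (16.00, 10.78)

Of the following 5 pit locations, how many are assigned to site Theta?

P1 → Gamma
P2 → Eta
P3 → Eta
P4 → Alpha
P5 → Theta
1 of the 5 goes to Theta.

1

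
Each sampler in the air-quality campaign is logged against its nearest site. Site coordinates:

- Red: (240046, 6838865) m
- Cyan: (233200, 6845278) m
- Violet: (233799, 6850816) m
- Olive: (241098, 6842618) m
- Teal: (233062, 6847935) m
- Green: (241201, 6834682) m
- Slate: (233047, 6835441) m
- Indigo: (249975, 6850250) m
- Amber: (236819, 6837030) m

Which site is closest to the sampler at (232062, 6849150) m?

Squared distances to each site:
Red: 169525481.000; Cyan: 16287428.000; Violet: 5792725.000; Olive: 124316320.000; Teal: 2476225.000; Green: 292844345.000; Slate: 188906906.000; Indigo: 322085569.000; Amber: 169523449.000.
Minimum at Teal.

Teal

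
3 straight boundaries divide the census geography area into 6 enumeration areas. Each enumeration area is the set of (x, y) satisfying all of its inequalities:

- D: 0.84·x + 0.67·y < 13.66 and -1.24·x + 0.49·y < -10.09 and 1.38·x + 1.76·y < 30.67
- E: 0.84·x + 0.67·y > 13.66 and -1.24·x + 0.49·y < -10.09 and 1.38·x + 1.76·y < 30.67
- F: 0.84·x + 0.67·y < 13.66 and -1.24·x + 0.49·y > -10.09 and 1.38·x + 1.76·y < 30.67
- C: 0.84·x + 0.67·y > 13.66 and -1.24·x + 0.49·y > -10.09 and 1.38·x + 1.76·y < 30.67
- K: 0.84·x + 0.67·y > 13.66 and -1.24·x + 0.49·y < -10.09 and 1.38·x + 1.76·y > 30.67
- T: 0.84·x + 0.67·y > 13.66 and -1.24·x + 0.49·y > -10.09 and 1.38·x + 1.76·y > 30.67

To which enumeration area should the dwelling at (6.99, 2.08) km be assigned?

F

0.84·6.99 + 0.67·2.08 = 7.265, which is < 13.66
-1.24·6.99 + 0.49·2.08 = -7.648, which is > -10.09
1.38·6.99 + 1.76·2.08 = 13.307, which is < 30.67
This sign pattern matches F.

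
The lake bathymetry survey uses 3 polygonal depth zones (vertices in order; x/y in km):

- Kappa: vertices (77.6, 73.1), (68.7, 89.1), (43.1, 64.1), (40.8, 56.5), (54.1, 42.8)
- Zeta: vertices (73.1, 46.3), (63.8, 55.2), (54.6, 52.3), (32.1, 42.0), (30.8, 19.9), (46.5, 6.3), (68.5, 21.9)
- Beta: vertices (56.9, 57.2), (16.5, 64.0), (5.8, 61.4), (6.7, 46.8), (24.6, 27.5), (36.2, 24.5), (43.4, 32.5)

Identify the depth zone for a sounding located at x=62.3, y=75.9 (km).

Cast a ray rightward from (62.3, 75.9). For each polygon, the edges (by vertex number in listed order) whose endpoints lie on opposite sides of y = 75.9, where each meets that height, and whether that is right or left of the point:
Kappa: 1–2 at x≈76.04 (right), 2–3 at x≈55.18 (left) → 1 crossing.
Zeta: no edge straddles that height → 0 crossings.
Beta: no edge straddles that height → 0 crossings.
Only Kappa has an odd count, so the point is inside Kappa.

Kappa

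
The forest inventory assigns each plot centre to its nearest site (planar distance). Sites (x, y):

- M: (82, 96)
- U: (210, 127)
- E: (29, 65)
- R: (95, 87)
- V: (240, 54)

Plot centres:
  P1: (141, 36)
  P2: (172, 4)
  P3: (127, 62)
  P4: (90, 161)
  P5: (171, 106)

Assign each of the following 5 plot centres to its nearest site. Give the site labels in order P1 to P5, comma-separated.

R, V, R, M, U

P1 → R (d²=4717.00)
P2 → V (d²=7124.00)
P3 → R (d²=1649.00)
P4 → M (d²=4289.00)
P5 → U (d²=1962.00)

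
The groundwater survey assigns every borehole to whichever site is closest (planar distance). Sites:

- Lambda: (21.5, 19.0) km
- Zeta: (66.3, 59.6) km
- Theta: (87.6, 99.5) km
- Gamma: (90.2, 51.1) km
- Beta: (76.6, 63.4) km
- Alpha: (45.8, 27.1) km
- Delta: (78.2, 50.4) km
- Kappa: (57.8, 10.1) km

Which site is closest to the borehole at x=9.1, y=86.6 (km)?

Zeta

Squared distances to each site:
Lambda: 4723.520; Zeta: 4000.840; Theta: 6328.660; Gamma: 7837.460; Beta: 5094.490; Alpha: 4887.140; Delta: 6085.250; Kappa: 8223.940.
Minimum at Zeta.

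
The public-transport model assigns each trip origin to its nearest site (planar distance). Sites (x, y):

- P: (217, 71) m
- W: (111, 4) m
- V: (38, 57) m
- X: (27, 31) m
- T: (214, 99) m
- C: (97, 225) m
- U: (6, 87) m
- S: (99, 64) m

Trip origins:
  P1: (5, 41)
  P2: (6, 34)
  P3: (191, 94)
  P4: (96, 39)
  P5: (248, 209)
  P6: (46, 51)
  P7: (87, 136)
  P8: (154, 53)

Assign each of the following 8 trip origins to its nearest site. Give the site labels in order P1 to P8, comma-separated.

X, X, T, S, T, V, S, S

P1 → X (d²=584.00)
P2 → X (d²=450.00)
P3 → T (d²=554.00)
P4 → S (d²=634.00)
P5 → T (d²=13256.00)
P6 → V (d²=100.00)
P7 → S (d²=5328.00)
P8 → S (d²=3146.00)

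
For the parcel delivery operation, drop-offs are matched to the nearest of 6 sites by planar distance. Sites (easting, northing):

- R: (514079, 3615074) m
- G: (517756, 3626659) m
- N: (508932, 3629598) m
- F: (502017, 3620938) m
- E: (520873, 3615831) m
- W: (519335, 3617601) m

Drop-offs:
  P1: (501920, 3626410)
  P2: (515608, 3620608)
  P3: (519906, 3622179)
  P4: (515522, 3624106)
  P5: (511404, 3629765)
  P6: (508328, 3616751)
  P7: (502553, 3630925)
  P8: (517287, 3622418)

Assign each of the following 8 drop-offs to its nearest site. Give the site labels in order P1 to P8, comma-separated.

P1 → F (d²=29952193.00)
P2 → W (d²=22932578.00)
P3 → W (d²=21284125.00)
P4 → G (d²=11508565.00)
P5 → N (d²=6138673.00)
P6 → R (d²=35886330.00)
P7 → N (d²=42452570.00)
P8 → G (d²=18206042.00)

F, W, W, G, N, R, N, G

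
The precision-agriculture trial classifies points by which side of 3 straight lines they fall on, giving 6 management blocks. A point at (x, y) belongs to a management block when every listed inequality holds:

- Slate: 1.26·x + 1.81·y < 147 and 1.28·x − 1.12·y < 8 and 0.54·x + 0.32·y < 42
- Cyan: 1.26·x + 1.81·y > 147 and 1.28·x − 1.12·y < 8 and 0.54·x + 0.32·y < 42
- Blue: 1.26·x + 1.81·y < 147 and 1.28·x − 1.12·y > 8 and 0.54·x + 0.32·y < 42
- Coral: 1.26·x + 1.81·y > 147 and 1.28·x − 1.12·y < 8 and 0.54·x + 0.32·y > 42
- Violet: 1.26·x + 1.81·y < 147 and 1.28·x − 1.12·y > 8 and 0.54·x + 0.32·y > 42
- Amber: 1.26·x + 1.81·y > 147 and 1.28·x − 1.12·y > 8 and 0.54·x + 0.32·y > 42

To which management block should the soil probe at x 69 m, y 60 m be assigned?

Amber

1.26·69 + 1.81·60 = 195.540, which is > 147
1.28·69 − 1.12·60 = 21.120, which is > 8
0.54·69 + 0.32·60 = 56.460, which is > 42
This sign pattern matches Amber.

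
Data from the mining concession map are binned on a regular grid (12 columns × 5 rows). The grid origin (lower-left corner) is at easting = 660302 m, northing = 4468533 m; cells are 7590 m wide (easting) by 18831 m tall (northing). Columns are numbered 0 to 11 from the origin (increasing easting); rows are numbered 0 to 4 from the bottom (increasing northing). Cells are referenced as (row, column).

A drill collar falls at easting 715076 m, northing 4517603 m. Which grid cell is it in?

Column index: ⌊(715076 − 660302) / 7590⌋ = ⌊7.217⌋ = 7
Row offset from origin: ⌊(4517603 − 4468533) / 18831⌋ = ⌊2.606⌋ = 2 → row 2

(2, 7)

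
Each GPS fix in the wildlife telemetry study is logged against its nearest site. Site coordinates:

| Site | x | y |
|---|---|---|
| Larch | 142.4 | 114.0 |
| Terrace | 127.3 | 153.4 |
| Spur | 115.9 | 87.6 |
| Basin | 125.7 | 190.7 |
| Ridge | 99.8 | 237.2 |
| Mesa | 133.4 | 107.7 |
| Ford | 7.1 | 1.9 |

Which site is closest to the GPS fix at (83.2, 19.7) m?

Spur

Squared distances to each site:
Larch: 12397.130; Terrace: 19820.500; Spur: 5679.700; Basin: 31047.250; Ridge: 47581.810; Mesa: 10264.040; Ford: 6108.050.
Minimum at Spur.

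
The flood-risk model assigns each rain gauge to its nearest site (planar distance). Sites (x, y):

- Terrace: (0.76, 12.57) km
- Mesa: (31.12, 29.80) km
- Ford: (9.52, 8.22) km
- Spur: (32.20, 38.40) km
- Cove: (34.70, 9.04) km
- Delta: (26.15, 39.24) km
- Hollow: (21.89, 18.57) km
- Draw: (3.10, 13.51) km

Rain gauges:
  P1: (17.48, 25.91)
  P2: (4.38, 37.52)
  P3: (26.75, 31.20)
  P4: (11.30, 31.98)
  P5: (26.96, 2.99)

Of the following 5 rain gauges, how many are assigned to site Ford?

P1 → Hollow
P2 → Delta
P3 → Mesa
P4 → Delta
P5 → Cove
0 of the 5 go to Ford.

0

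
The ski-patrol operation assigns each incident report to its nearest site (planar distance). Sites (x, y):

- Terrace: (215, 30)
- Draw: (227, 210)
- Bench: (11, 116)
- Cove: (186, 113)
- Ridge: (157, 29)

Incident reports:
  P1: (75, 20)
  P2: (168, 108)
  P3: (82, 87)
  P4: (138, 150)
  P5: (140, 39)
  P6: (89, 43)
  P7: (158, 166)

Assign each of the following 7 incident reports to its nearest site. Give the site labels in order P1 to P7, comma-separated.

Ridge, Cove, Bench, Cove, Ridge, Ridge, Cove

P1 → Ridge (d²=6805.00)
P2 → Cove (d²=349.00)
P3 → Bench (d²=5882.00)
P4 → Cove (d²=3673.00)
P5 → Ridge (d²=389.00)
P6 → Ridge (d²=4820.00)
P7 → Cove (d²=3593.00)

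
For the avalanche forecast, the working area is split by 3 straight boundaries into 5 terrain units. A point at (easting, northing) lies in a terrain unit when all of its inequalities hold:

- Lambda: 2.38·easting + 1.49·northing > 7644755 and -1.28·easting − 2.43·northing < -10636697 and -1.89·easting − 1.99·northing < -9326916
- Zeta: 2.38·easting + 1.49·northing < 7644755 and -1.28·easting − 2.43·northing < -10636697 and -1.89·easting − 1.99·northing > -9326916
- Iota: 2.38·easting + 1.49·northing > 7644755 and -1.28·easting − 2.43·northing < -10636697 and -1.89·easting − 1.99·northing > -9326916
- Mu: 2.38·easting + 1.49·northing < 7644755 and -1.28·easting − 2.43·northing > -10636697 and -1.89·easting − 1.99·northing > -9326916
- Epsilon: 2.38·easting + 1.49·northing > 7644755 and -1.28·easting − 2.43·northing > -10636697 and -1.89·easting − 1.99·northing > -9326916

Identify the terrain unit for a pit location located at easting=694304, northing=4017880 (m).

2.38·694304 + 1.49·4017880 = 7639084.720, which is < 7644755
-1.28·694304 − 2.43·4017880 = -10652157.520, which is < -10636697
-1.89·694304 − 1.99·4017880 = -9307815.760, which is > -9326916
This sign pattern matches Zeta.

Zeta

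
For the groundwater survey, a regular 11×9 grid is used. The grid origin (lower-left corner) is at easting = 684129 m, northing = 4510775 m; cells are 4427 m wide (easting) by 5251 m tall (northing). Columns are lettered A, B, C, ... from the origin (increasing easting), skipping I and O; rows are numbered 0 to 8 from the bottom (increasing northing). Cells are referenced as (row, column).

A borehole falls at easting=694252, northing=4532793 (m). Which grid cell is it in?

Column index: ⌊(694252 − 684129) / 4427⌋ = ⌊2.287⌋ = 2 → column C
Row offset from origin: ⌊(4532793 − 4510775) / 5251⌋ = ⌊4.193⌋ = 4 → row 4

(4, C)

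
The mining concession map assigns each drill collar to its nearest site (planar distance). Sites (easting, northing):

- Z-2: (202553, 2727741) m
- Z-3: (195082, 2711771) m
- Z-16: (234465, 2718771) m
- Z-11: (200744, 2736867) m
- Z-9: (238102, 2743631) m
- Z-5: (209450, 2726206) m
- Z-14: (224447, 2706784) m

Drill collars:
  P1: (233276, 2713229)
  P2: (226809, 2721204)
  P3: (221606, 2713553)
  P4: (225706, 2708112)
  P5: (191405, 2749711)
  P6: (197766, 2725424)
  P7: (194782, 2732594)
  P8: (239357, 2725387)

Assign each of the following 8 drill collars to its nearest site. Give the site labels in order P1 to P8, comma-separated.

P1 → Z-16 (d²=32127485.00)
P2 → Z-16 (d²=64533825.00)
P3 → Z-14 (d²=53890642.00)
P4 → Z-14 (d²=3348665.00)
P5 → Z-11 (d²=252185257.00)
P6 → Z-2 (d²=28283858.00)
P7 → Z-11 (d²=53803973.00)
P8 → Z-16 (d²=67703120.00)

Z-16, Z-16, Z-14, Z-14, Z-11, Z-2, Z-11, Z-16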